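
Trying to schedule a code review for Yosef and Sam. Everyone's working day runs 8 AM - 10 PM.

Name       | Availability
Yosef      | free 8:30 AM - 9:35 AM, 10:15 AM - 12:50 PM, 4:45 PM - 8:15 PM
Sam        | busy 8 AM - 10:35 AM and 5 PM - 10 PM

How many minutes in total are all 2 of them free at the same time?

150

Yosef free: 08:30-09:35, 10:15-12:50, 16:45-20:15.
Sam free: 10:35-17:00 (invert busy blocks within the working day).
Yosef ∩ Sam: 10:35-12:50, 16:45-17:00.
So the common availability across everyone is 10:35-12:50, 16:45-17:00.
Summing the common windows: 135 + 15 = 150 minutes.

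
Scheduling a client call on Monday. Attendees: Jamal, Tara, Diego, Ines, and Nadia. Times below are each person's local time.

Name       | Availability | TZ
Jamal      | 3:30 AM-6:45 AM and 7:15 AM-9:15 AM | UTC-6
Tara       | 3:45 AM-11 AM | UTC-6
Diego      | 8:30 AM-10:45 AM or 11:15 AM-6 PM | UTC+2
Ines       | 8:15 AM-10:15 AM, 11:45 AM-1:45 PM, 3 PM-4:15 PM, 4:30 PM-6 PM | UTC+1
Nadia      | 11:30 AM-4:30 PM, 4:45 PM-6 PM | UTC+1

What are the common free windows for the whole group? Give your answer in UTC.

10:45-12:45, 14:00-15:15

Jamal in UTC: 09:30-12:45, 13:15-15:15 (add 6h to convert from UTC-6).
Tara in UTC: 09:45-17:00 (add 6h to convert from UTC-6).
Diego in UTC: 06:30-08:45, 09:15-16:00 (subtract 2h to convert from UTC+2).
Ines in UTC: 07:15-09:15, 10:45-12:45, 14:00-15:15, 15:30-17:00 (subtract 1h to convert from UTC+1).
Nadia in UTC: 10:30-15:30, 15:45-17:00 (subtract 1h to convert from UTC+1).
Jamal ∩ Tara: 09:45-12:45, 13:15-15:15.
Jamal ∩ Tara ∩ Diego: 09:45-12:45, 13:15-15:15.
Jamal ∩ Tara ∩ Diego ∩ Ines: 10:45-12:45, 14:00-15:15.
Jamal ∩ Tara ∩ Diego ∩ Ines ∩ Nadia: 10:45-12:45, 14:00-15:15.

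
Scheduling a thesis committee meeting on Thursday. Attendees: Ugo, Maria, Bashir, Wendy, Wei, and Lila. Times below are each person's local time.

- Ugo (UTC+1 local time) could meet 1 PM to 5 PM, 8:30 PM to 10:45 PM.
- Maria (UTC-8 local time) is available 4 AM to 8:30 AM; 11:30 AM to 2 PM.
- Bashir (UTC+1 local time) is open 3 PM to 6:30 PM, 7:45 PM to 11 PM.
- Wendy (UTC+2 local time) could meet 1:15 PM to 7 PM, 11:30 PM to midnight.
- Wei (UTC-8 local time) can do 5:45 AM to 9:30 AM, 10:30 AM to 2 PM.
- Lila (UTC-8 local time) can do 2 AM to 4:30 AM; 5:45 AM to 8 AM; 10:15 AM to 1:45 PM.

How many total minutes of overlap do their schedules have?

Ugo in UTC: 12:00-16:00, 19:30-21:45 (subtract 1h to convert from UTC+1).
Maria in UTC: 12:00-16:30, 19:30-22:00 (add 8h to convert from UTC-8).
Bashir in UTC: 14:00-17:30, 18:45-22:00 (subtract 1h to convert from UTC+1).
Wendy in UTC: 11:15-17:00, 21:30-22:00 (subtract 2h to convert from UTC+2).
Wei in UTC: 13:45-17:30, 18:30-22:00 (add 8h to convert from UTC-8).
Lila in UTC: 10:00-12:30, 13:45-16:00, 18:15-21:45 (add 8h to convert from UTC-8).
Ugo ∩ Maria: 12:00-16:00, 19:30-21:45.
Ugo ∩ Maria ∩ Bashir: 14:00-16:00, 19:30-21:45.
Ugo ∩ Maria ∩ Bashir ∩ Wendy: 14:00-16:00, 21:30-21:45.
Ugo ∩ Maria ∩ Bashir ∩ Wendy ∩ Wei: 14:00-16:00, 21:30-21:45.
Ugo ∩ Maria ∩ Bashir ∩ Wendy ∩ Wei ∩ Lila: 14:00-16:00, 21:30-21:45.
Summing the common windows: 120 + 15 = 135 minutes.

135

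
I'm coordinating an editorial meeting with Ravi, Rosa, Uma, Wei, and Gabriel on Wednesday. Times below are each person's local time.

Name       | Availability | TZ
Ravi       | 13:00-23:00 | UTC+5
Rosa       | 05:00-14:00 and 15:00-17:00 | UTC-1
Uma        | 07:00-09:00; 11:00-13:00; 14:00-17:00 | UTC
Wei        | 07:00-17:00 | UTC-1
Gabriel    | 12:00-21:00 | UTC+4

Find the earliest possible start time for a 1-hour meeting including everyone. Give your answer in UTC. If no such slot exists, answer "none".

Ravi in UTC: 08:00-18:00 (subtract 5h to convert from UTC+5).
Rosa in UTC: 06:00-15:00, 16:00-18:00 (add 1h to convert from UTC-1).
Uma in UTC: 07:00-09:00, 11:00-13:00, 14:00-17:00.
Wei in UTC: 08:00-18:00 (add 1h to convert from UTC-1).
Gabriel in UTC: 08:00-17:00 (subtract 4h to convert from UTC+4).
Ravi ∩ Rosa: 08:00-15:00, 16:00-18:00.
Ravi ∩ Rosa ∩ Uma: 08:00-09:00, 11:00-13:00, 14:00-15:00, 16:00-17:00.
Ravi ∩ Rosa ∩ Uma ∩ Wei: 08:00-09:00, 11:00-13:00, 14:00-15:00, 16:00-17:00.
Ravi ∩ Rosa ∩ Uma ∩ Wei ∩ Gabriel: 08:00-09:00, 11:00-13:00, 14:00-15:00, 16:00-17:00.
The first common window of at least 60 minutes is 08:00-09:00, so the earliest start is 08:00.

08:00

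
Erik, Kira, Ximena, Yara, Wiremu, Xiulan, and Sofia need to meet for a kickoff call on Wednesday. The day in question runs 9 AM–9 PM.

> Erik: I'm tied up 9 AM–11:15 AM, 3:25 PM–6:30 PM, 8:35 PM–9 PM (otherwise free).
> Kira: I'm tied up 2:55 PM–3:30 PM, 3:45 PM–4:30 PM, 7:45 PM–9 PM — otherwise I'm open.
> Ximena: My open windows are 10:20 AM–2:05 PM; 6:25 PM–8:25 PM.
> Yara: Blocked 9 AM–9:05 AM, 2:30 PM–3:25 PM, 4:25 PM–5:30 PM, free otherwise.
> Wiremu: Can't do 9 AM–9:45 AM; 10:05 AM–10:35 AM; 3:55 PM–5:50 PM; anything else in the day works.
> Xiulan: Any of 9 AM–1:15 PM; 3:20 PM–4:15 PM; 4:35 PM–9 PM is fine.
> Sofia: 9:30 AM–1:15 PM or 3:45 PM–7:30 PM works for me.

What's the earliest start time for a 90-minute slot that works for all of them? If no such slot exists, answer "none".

Erik free: 11:15-15:25, 18:30-20:35 (invert busy blocks within the working day).
Kira free: 09:00-14:55, 15:30-15:45, 16:30-19:45 (invert busy blocks within the working day).
Ximena free: 10:20-14:05, 18:25-20:25.
Yara free: 09:05-14:30, 15:25-16:25, 17:30-21:00 (invert busy blocks within the working day).
Wiremu free: 09:45-10:05, 10:35-15:55, 17:50-21:00 (invert busy blocks within the working day).
Xiulan free: 09:00-13:15, 15:20-16:15, 16:35-21:00.
Sofia free: 09:30-13:15, 15:45-19:30.
Erik ∩ Kira: 11:15-14:55, 18:30-19:45.
Erik ∩ Kira ∩ Ximena: 11:15-14:05, 18:30-19:45.
Erik ∩ Kira ∩ Ximena ∩ Yara: 11:15-14:05, 18:30-19:45.
Erik ∩ Kira ∩ Ximena ∩ Yara ∩ Wiremu: 11:15-14:05, 18:30-19:45.
Erik ∩ Kira ∩ Ximena ∩ Yara ∩ Wiremu ∩ Xiulan: 11:15-13:15, 18:30-19:45.
Erik ∩ Kira ∩ Ximena ∩ Yara ∩ Wiremu ∩ Xiulan ∩ Sofia: 11:15-13:15, 18:30-19:30.
The first common window of at least 90 minutes is 11:15-13:15, so the earliest start is 11:15.

11:15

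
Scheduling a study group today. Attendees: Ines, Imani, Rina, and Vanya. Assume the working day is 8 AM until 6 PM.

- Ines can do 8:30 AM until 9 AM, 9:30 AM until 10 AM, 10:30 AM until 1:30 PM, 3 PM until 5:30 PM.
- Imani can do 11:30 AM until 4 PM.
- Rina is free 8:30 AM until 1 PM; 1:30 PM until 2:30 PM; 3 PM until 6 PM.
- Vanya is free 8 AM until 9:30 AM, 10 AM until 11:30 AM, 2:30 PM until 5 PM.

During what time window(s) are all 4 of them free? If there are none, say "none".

Ines ∩ Imani: 11:30-13:30, 15:00-16:00.
Ines ∩ Imani ∩ Rina: 11:30-13:00, 15:00-16:00.
Ines ∩ Imani ∩ Rina ∩ Vanya: 15:00-16:00.

15:00-16:00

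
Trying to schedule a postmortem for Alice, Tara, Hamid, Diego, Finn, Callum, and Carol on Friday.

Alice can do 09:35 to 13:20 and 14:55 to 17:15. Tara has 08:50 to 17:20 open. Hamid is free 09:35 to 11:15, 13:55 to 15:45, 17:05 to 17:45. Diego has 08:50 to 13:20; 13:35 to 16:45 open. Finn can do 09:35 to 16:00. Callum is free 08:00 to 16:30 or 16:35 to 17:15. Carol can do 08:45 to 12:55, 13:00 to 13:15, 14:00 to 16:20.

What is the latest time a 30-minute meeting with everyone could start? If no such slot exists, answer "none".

15:15

Alice ∩ Tara: 09:35-13:20, 14:55-17:15.
Alice ∩ Tara ∩ Hamid: 09:35-11:15, 14:55-15:45, 17:05-17:15.
Alice ∩ Tara ∩ Hamid ∩ Diego: 09:35-11:15, 14:55-15:45.
Alice ∩ Tara ∩ Hamid ∩ Diego ∩ Finn: 09:35-11:15, 14:55-15:45.
Alice ∩ Tara ∩ Hamid ∩ Diego ∩ Finn ∩ Callum: 09:35-11:15, 14:55-15:45.
Alice ∩ Tara ∩ Hamid ∩ Diego ∩ Finn ∩ Callum ∩ Carol: 09:35-11:15, 14:55-15:45.
So the common availability across everyone is 09:35-11:15, 14:55-15:45.
The last common window of at least 30 minutes is 14:55-15:45; a 30-minute meeting can start as late as 15:15 and still end by 15:45.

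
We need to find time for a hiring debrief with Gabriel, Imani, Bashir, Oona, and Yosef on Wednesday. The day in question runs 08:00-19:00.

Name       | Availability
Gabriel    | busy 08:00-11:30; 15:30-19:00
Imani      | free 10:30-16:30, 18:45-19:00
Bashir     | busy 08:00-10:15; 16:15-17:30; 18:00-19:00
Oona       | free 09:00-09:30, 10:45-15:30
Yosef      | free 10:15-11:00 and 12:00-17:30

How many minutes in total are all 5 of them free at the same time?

Gabriel free: 11:30-15:30 (invert busy blocks within the working day).
Imani free: 10:30-16:30, 18:45-19:00.
Bashir free: 10:15-16:15, 17:30-18:00 (invert busy blocks within the working day).
Oona free: 09:00-09:30, 10:45-15:30.
Yosef free: 10:15-11:00, 12:00-17:30.
Gabriel ∩ Imani: 11:30-15:30.
Gabriel ∩ Imani ∩ Bashir: 11:30-15:30.
Gabriel ∩ Imani ∩ Bashir ∩ Oona: 11:30-15:30.
Gabriel ∩ Imani ∩ Bashir ∩ Oona ∩ Yosef: 12:00-15:30.
That's a single block of 210 minutes.

210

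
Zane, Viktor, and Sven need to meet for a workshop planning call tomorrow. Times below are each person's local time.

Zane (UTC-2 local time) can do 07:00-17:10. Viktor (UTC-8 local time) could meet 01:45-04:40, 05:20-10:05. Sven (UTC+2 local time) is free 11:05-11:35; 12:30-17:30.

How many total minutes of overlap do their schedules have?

260

Zane in UTC: 09:00-19:10 (add 2h to convert from UTC-2).
Viktor in UTC: 09:45-12:40, 13:20-18:05 (add 8h to convert from UTC-8).
Sven in UTC: 09:05-09:35, 10:30-15:30 (subtract 2h to convert from UTC+2).
Zane ∩ Viktor: 09:45-12:40, 13:20-18:05.
Zane ∩ Viktor ∩ Sven: 10:30-12:40, 13:20-15:30.
Summing the common windows: 130 + 130 = 260 minutes.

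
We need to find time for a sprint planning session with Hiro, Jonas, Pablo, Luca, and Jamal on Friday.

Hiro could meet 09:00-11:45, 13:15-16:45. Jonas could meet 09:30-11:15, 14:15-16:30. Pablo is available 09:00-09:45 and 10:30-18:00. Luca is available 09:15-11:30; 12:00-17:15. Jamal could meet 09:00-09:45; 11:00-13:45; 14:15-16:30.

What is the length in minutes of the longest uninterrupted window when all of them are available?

Hiro ∩ Jonas: 09:30-11:15, 14:15-16:30.
Hiro ∩ Jonas ∩ Pablo: 09:30-09:45, 10:30-11:15, 14:15-16:30.
Hiro ∩ Jonas ∩ Pablo ∩ Luca: 09:30-09:45, 10:30-11:15, 14:15-16:30.
Hiro ∩ Jonas ∩ Pablo ∩ Luca ∩ Jamal: 09:30-09:45, 11:00-11:15, 14:15-16:30.
The longest is 14:15-16:30 at 135 minutes.

135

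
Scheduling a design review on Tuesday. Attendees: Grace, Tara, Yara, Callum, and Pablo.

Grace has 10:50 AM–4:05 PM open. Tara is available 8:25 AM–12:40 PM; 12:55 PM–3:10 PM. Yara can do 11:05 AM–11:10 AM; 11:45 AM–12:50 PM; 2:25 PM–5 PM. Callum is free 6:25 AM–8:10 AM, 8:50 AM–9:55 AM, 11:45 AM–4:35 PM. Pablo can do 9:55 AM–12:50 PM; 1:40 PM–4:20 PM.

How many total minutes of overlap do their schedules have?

100

Grace ∩ Tara: 10:50-12:40, 12:55-15:10.
Grace ∩ Tara ∩ Yara: 11:05-11:10, 11:45-12:40, 14:25-15:10.
Grace ∩ Tara ∩ Yara ∩ Callum: 11:45-12:40, 14:25-15:10.
Grace ∩ Tara ∩ Yara ∩ Callum ∩ Pablo: 11:45-12:40, 14:25-15:10.
Those are the intersection windows.
Summing the common windows: 55 + 45 = 100 minutes.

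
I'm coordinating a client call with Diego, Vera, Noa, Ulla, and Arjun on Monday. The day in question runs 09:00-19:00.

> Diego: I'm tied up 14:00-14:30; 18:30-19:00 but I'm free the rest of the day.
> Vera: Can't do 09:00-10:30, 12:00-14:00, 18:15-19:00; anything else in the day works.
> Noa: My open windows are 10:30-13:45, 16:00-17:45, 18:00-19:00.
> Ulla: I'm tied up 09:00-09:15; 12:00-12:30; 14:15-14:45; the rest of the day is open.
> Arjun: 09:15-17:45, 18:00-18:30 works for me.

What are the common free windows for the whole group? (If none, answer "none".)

Diego free: 09:00-14:00, 14:30-18:30 (invert busy blocks within the working day).
Vera free: 10:30-12:00, 14:00-18:15 (invert busy blocks within the working day).
Noa free: 10:30-13:45, 16:00-17:45, 18:00-19:00.
Ulla free: 09:15-12:00, 12:30-14:15, 14:45-19:00 (invert busy blocks within the working day).
Arjun free: 09:15-17:45, 18:00-18:30.
Diego ∩ Vera: 10:30-12:00, 14:30-18:15.
Diego ∩ Vera ∩ Noa: 10:30-12:00, 16:00-17:45, 18:00-18:15.
Diego ∩ Vera ∩ Noa ∩ Ulla: 10:30-12:00, 16:00-17:45, 18:00-18:15.
Diego ∩ Vera ∩ Noa ∩ Ulla ∩ Arjun: 10:30-12:00, 16:00-17:45, 18:00-18:15.
So the common availability across everyone is 10:30-12:00, 16:00-17:45, 18:00-18:15.

10:30-12:00, 16:00-17:45, 18:00-18:15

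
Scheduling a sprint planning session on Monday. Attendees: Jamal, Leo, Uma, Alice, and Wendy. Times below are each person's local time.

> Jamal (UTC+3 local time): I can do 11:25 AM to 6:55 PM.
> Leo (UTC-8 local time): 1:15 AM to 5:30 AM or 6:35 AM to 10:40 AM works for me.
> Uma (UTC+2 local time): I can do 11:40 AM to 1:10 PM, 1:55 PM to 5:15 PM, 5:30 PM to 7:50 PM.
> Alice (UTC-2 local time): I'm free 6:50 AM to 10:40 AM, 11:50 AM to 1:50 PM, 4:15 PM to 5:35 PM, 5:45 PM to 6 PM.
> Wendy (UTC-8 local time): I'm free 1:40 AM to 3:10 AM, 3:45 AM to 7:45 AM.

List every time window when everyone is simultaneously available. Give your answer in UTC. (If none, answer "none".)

09:40-11:10, 11:55-12:40, 14:35-15:15, 15:30-15:45

Jamal in UTC: 08:25-15:55 (subtract 3h to convert from UTC+3).
Leo in UTC: 09:15-13:30, 14:35-18:40 (add 8h to convert from UTC-8).
Uma in UTC: 09:40-11:10, 11:55-15:15, 15:30-17:50 (subtract 2h to convert from UTC+2).
Alice in UTC: 08:50-12:40, 13:50-15:50, 18:15-19:35, 19:45-20:00 (add 2h to convert from UTC-2).
Wendy in UTC: 09:40-11:10, 11:45-15:45 (add 8h to convert from UTC-8).
Jamal ∩ Leo: 09:15-13:30, 14:35-15:55.
Jamal ∩ Leo ∩ Uma: 09:40-11:10, 11:55-13:30, 14:35-15:15, 15:30-15:55.
Jamal ∩ Leo ∩ Uma ∩ Alice: 09:40-11:10, 11:55-12:40, 14:35-15:15, 15:30-15:50.
Jamal ∩ Leo ∩ Uma ∩ Alice ∩ Wendy: 09:40-11:10, 11:55-12:40, 14:35-15:15, 15:30-15:45.
So the common availability across everyone is 09:40-11:10, 11:55-12:40, 14:35-15:15, 15:30-15:45.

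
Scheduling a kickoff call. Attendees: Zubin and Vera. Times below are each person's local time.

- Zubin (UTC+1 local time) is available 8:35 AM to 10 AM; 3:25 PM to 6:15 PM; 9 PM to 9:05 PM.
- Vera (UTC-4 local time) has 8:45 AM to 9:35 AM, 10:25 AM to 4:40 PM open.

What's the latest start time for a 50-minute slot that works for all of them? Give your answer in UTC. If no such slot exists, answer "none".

16:25

Zubin in UTC: 07:35-09:00, 14:25-17:15, 20:00-20:05 (subtract 1h to convert from UTC+1).
Vera in UTC: 12:45-13:35, 14:25-20:40 (add 4h to convert from UTC-4).
Zubin ∩ Vera: 14:25-17:15, 20:00-20:05.
So the common availability across everyone is 14:25-17:15, 20:00-20:05.
The last common window of at least 50 minutes is 14:25-17:15; a 50-minute meeting can start as late as 16:25 and still end by 17:15.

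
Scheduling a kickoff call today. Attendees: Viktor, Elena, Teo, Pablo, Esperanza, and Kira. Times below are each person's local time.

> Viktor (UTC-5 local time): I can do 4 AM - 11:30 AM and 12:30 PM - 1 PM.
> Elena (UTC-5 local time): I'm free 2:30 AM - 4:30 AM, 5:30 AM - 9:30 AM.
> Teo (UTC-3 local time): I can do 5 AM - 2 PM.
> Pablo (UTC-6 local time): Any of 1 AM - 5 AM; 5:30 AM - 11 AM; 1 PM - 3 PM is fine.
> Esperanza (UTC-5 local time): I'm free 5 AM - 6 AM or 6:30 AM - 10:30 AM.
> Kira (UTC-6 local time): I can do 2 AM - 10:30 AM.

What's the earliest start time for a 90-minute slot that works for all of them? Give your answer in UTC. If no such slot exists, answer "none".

11:30

Viktor in UTC: 09:00-16:30, 17:30-18:00 (add 5h to convert from UTC-5).
Elena in UTC: 07:30-09:30, 10:30-14:30 (add 5h to convert from UTC-5).
Teo in UTC: 08:00-17:00 (add 3h to convert from UTC-3).
Pablo in UTC: 07:00-11:00, 11:30-17:00, 19:00-21:00 (add 6h to convert from UTC-6).
Esperanza in UTC: 10:00-11:00, 11:30-15:30 (add 5h to convert from UTC-5).
Kira in UTC: 08:00-16:30 (add 6h to convert from UTC-6).
Viktor ∩ Elena: 09:00-09:30, 10:30-14:30.
Viktor ∩ Elena ∩ Teo: 09:00-09:30, 10:30-14:30.
Viktor ∩ Elena ∩ Teo ∩ Pablo: 09:00-09:30, 10:30-11:00, 11:30-14:30.
Viktor ∩ Elena ∩ Teo ∩ Pablo ∩ Esperanza: 10:30-11:00, 11:30-14:30.
Viktor ∩ Elena ∩ Teo ∩ Pablo ∩ Esperanza ∩ Kira: 10:30-11:00, 11:30-14:30.
The first common window of at least 90 minutes is 11:30-14:30, so the earliest start is 11:30.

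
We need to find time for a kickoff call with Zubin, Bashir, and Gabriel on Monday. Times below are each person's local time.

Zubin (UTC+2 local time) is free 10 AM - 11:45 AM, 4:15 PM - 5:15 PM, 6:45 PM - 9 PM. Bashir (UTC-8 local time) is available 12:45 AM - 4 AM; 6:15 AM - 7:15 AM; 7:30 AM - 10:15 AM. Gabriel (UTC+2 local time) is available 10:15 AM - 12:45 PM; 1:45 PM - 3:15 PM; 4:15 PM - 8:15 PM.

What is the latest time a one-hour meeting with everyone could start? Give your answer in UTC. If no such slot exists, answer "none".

Zubin in UTC: 08:00-09:45, 14:15-15:15, 16:45-19:00 (subtract 2h to convert from UTC+2).
Bashir in UTC: 08:45-12:00, 14:15-15:15, 15:30-18:15 (add 8h to convert from UTC-8).
Gabriel in UTC: 08:15-10:45, 11:45-13:15, 14:15-18:15 (subtract 2h to convert from UTC+2).
Zubin ∩ Bashir: 08:45-09:45, 14:15-15:15, 16:45-18:15.
Zubin ∩ Bashir ∩ Gabriel: 08:45-09:45, 14:15-15:15, 16:45-18:15.
So the common availability across everyone is 08:45-09:45, 14:15-15:15, 16:45-18:15.
The last common window of at least 60 minutes is 16:45-18:15; a 60-minute meeting can start as late as 17:15 and still end by 18:15.

17:15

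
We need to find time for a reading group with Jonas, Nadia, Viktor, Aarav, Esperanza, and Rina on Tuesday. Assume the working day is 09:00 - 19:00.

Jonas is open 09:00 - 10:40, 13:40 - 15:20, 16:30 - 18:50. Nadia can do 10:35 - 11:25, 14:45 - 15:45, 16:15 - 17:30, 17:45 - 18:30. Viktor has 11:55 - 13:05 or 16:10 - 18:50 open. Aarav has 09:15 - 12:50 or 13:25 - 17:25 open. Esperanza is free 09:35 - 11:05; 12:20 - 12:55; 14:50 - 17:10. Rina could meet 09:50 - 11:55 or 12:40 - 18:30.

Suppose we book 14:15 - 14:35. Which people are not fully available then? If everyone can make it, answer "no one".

Jonas: free for 14:15-14:35. Nadia: not fully free for 14:15-14:35. Viktor: not fully free for 14:15-14:35. Aarav: free for 14:15-14:35. Esperanza: not fully free for 14:15-14:35. Rina: free for 14:15-14:35.

Esperanza, Nadia, Viktor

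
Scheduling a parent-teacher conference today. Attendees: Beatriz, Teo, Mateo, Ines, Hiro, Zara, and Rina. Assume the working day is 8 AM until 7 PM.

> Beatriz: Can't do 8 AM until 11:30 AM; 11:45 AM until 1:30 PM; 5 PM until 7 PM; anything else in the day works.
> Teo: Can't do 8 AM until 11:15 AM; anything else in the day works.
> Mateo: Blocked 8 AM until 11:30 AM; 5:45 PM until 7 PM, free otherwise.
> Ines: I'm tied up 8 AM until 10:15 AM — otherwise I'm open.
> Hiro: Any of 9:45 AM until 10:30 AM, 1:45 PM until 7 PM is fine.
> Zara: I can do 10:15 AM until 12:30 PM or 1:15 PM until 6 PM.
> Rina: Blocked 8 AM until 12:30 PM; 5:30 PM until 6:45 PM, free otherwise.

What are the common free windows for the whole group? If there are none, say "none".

Beatriz free: 11:30-11:45, 13:30-17:00 (invert busy blocks within the working day).
Teo free: 11:15-19:00 (invert busy blocks within the working day).
Mateo free: 11:30-17:45 (invert busy blocks within the working day).
Ines free: 10:15-19:00 (invert busy blocks within the working day).
Hiro free: 09:45-10:30, 13:45-19:00.
Zara free: 10:15-12:30, 13:15-18:00.
Rina free: 12:30-17:30, 18:45-19:00 (invert busy blocks within the working day).
Beatriz ∩ Teo: 11:30-11:45, 13:30-17:00.
Beatriz ∩ Teo ∩ Mateo: 11:30-11:45, 13:30-17:00.
Beatriz ∩ Teo ∩ Mateo ∩ Ines: 11:30-11:45, 13:30-17:00.
Beatriz ∩ Teo ∩ Mateo ∩ Ines ∩ Hiro: 13:45-17:00.
Beatriz ∩ Teo ∩ Mateo ∩ Ines ∩ Hiro ∩ Zara: 13:45-17:00.
Beatriz ∩ Teo ∩ Mateo ∩ Ines ∩ Hiro ∩ Zara ∩ Rina: 13:45-17:00.

13:45-17:00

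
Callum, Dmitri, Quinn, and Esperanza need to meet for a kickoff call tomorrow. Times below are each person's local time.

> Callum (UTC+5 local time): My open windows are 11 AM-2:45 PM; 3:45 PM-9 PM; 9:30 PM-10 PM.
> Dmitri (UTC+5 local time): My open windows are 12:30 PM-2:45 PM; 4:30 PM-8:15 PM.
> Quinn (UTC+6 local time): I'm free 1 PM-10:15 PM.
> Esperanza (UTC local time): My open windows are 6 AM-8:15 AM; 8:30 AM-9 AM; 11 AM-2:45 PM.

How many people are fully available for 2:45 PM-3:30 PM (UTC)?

2

Callum in UTC: 06:00-09:45, 10:45-16:00, 16:30-17:00 (subtract 5h to convert from UTC+5).
Dmitri in UTC: 07:30-09:45, 11:30-15:15 (subtract 5h to convert from UTC+5).
Quinn in UTC: 07:00-16:15 (subtract 6h to convert from UTC+6).
Esperanza in UTC: 06:00-08:15, 08:30-09:00, 11:00-14:45.
Callum and Quinn can make the full 14:45-15:30 slot — that's 2.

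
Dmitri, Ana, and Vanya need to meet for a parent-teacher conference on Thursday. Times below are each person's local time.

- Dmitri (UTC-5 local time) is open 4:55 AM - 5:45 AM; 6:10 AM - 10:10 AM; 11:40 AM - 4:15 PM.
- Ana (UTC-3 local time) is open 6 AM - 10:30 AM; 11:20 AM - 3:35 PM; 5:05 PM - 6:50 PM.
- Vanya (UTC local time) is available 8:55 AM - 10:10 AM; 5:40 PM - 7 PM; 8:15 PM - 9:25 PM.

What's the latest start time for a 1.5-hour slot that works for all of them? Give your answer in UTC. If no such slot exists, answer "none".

none

Dmitri in UTC: 09:55-10:45, 11:10-15:10, 16:40-21:15 (add 5h to convert from UTC-5).
Ana in UTC: 09:00-13:30, 14:20-18:35, 20:05-21:50 (add 3h to convert from UTC-3).
Vanya in UTC: 08:55-10:10, 17:40-19:00, 20:15-21:25.
Dmitri ∩ Ana: 09:55-10:45, 11:10-13:30, 14:20-15:10, 16:40-18:35, 20:05-21:15.
Dmitri ∩ Ana ∩ Vanya: 09:55-10:10, 17:40-18:35, 20:15-21:15.
No common window is at least 90 minutes long.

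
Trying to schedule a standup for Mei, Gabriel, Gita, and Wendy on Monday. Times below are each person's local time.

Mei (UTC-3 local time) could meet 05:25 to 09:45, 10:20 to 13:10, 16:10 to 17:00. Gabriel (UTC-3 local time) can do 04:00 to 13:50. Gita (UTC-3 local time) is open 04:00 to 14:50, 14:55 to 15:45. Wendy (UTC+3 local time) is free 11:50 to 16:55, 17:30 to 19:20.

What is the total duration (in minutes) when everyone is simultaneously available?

370

Mei in UTC: 08:25-12:45, 13:20-16:10, 19:10-20:00 (add 3h to convert from UTC-3).
Gabriel in UTC: 07:00-16:50 (add 3h to convert from UTC-3).
Gita in UTC: 07:00-17:50, 17:55-18:45 (add 3h to convert from UTC-3).
Wendy in UTC: 08:50-13:55, 14:30-16:20 (subtract 3h to convert from UTC+3).
Mei ∩ Gabriel: 08:25-12:45, 13:20-16:10.
Mei ∩ Gabriel ∩ Gita: 08:25-12:45, 13:20-16:10.
Mei ∩ Gabriel ∩ Gita ∩ Wendy: 08:50-12:45, 13:20-13:55, 14:30-16:10.
Summing the common windows: 235 + 35 + 100 = 370 minutes.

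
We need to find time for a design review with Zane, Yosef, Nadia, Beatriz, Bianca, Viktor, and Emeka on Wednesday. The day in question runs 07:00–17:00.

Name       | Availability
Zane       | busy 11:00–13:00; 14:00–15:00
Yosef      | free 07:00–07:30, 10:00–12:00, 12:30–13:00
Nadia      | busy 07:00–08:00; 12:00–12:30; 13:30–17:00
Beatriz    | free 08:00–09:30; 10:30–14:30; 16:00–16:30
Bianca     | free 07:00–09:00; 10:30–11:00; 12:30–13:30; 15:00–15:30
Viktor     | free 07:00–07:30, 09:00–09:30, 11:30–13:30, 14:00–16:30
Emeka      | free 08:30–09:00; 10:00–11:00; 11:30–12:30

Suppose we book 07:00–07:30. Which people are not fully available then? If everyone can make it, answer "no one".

Beatriz, Emeka, Nadia

Zane free: 07:00-11:00, 13:00-14:00, 15:00-17:00 (invert busy blocks within the working day).
Yosef free: 07:00-07:30, 10:00-12:00, 12:30-13:00.
Nadia free: 08:00-12:00, 12:30-13:30 (invert busy blocks within the working day).
Beatriz free: 08:00-09:30, 10:30-14:30, 16:00-16:30.
Bianca free: 07:00-09:00, 10:30-11:00, 12:30-13:30, 15:00-15:30.
Viktor free: 07:00-07:30, 09:00-09:30, 11:30-13:30, 14:00-16:30.
Emeka free: 08:30-09:00, 10:00-11:00, 11:30-12:30.
Zane: free for 07:00-07:30. Yosef: free for 07:00-07:30. Nadia: not fully free for 07:00-07:30. Beatriz: not fully free for 07:00-07:30. Bianca: free for 07:00-07:30. Viktor: free for 07:00-07:30. Emeka: not fully free for 07:00-07:30.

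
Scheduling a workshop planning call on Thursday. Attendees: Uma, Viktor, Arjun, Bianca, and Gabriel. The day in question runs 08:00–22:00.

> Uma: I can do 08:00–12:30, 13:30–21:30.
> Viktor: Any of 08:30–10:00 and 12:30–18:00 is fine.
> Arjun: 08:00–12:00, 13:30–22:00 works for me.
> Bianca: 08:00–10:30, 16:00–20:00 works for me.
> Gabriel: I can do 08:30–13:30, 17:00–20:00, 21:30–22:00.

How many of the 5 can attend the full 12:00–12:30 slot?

2

Uma and Gabriel can make the full 12:00-12:30 slot — that's 2.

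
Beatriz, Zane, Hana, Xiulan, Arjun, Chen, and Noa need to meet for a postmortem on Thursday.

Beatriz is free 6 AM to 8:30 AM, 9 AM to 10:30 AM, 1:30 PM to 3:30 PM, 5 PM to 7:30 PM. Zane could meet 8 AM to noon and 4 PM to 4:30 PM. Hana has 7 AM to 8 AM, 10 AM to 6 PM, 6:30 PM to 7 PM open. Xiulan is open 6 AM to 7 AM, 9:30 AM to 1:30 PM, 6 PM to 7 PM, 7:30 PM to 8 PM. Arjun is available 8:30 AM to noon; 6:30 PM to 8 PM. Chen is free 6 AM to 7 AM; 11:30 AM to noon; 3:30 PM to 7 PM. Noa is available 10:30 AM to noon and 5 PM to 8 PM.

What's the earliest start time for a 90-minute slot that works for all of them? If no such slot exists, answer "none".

Beatriz ∩ Zane: 08:00-08:30, 09:00-10:30.
Beatriz ∩ Zane ∩ Hana: 10:00-10:30.
Beatriz ∩ Zane ∩ Hana ∩ Xiulan: 10:00-10:30.
Beatriz ∩ Zane ∩ Hana ∩ Xiulan ∩ Arjun: 10:00-10:30.
Beatriz ∩ Zane ∩ Hana ∩ Xiulan ∩ Arjun ∩ Chen: ∅.
Beatriz ∩ Zane ∩ Hana ∩ Xiulan ∩ Arjun ∩ Chen ∩ Noa: ∅.
There is no time when everyone is free.
No common window is at least 90 minutes long.

none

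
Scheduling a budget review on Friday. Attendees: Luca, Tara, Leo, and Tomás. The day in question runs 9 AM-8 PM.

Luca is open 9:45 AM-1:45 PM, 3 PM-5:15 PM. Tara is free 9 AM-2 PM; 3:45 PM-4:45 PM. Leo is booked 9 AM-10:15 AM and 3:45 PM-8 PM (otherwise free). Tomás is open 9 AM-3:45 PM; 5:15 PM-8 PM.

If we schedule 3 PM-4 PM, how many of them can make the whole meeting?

Luca free: 09:45-13:45, 15:00-17:15.
Tara free: 09:00-14:00, 15:45-16:45.
Leo free: 10:15-15:45 (invert busy blocks within the working day).
Tomás free: 09:00-15:45, 17:15-20:00.
Luca can make the full 15:00-16:00 slot — that's 1.

1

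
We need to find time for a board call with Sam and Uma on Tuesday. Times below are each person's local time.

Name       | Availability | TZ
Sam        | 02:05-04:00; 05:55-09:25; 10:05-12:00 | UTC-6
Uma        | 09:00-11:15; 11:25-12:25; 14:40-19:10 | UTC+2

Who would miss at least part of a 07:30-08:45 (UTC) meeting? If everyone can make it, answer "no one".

Sam in UTC: 08:05-10:00, 11:55-15:25, 16:05-18:00 (add 6h to convert from UTC-6).
Uma in UTC: 07:00-09:15, 09:25-10:25, 12:40-17:10 (subtract 2h to convert from UTC+2).
Sam: not fully free for 07:30-08:45. Uma: free for 07:30-08:45.

Sam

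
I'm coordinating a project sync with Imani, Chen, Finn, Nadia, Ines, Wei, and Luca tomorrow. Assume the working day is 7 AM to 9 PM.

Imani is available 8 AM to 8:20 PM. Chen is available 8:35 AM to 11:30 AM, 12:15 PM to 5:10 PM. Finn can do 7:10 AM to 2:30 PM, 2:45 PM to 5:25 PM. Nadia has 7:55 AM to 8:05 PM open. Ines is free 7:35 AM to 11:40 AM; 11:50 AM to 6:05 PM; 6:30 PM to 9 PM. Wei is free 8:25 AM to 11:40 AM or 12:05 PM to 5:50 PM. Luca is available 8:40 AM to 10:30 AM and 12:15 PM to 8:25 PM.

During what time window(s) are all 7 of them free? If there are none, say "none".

08:40-10:30, 12:15-14:30, 14:45-17:10

Imani ∩ Chen: 08:35-11:30, 12:15-17:10.
Imani ∩ Chen ∩ Finn: 08:35-11:30, 12:15-14:30, 14:45-17:10.
Imani ∩ Chen ∩ Finn ∩ Nadia: 08:35-11:30, 12:15-14:30, 14:45-17:10.
Imani ∩ Chen ∩ Finn ∩ Nadia ∩ Ines: 08:35-11:30, 12:15-14:30, 14:45-17:10.
Imani ∩ Chen ∩ Finn ∩ Nadia ∩ Ines ∩ Wei: 08:35-11:30, 12:15-14:30, 14:45-17:10.
Imani ∩ Chen ∩ Finn ∩ Nadia ∩ Ines ∩ Wei ∩ Luca: 08:40-10:30, 12:15-14:30, 14:45-17:10.
Those are the intersection windows.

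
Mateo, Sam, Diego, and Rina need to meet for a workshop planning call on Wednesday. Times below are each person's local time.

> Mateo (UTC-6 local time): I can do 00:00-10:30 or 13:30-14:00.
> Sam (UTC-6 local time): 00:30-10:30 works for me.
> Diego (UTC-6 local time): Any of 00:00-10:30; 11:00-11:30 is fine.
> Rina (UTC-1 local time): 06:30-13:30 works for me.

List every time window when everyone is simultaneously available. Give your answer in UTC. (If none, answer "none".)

Mateo in UTC: 06:00-16:30, 19:30-20:00 (add 6h to convert from UTC-6).
Sam in UTC: 06:30-16:30 (add 6h to convert from UTC-6).
Diego in UTC: 06:00-16:30, 17:00-17:30 (add 6h to convert from UTC-6).
Rina in UTC: 07:30-14:30 (add 1h to convert from UTC-1).
Mateo ∩ Sam: 06:30-16:30.
Mateo ∩ Sam ∩ Diego: 06:30-16:30.
Mateo ∩ Sam ∩ Diego ∩ Rina: 07:30-14:30.

07:30-14:30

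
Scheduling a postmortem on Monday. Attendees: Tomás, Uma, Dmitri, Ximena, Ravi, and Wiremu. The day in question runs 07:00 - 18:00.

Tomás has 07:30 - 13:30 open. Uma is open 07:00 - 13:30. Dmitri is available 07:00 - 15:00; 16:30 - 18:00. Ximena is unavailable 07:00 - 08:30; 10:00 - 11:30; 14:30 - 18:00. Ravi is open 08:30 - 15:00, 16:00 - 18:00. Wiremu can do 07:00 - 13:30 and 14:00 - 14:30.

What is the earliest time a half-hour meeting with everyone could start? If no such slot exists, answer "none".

08:30

Tomás free: 07:30-13:30.
Uma free: 07:00-13:30.
Dmitri free: 07:00-15:00, 16:30-18:00.
Ximena free: 08:30-10:00, 11:30-14:30 (invert busy blocks within the working day).
Ravi free: 08:30-15:00, 16:00-18:00.
Wiremu free: 07:00-13:30, 14:00-14:30.
Tomás ∩ Uma: 07:30-13:30.
Tomás ∩ Uma ∩ Dmitri: 07:30-13:30.
Tomás ∩ Uma ∩ Dmitri ∩ Ximena: 08:30-10:00, 11:30-13:30.
Tomás ∩ Uma ∩ Dmitri ∩ Ximena ∩ Ravi: 08:30-10:00, 11:30-13:30.
Tomás ∩ Uma ∩ Dmitri ∩ Ximena ∩ Ravi ∩ Wiremu: 08:30-10:00, 11:30-13:30.
The first common window of at least 30 minutes is 08:30-10:00, so the earliest start is 08:30.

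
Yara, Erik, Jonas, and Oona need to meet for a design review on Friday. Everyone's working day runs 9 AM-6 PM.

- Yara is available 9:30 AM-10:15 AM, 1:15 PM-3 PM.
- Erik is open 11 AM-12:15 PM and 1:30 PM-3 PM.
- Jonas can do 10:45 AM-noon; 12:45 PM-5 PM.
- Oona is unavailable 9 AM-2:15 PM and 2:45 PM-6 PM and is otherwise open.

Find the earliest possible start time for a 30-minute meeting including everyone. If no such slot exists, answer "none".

Yara free: 09:30-10:15, 13:15-15:00.
Erik free: 11:00-12:15, 13:30-15:00.
Jonas free: 10:45-12:00, 12:45-17:00.
Oona free: 14:15-14:45 (invert busy blocks within the working day).
Yara ∩ Erik: 13:30-15:00.
Yara ∩ Erik ∩ Jonas: 13:30-15:00.
Yara ∩ Erik ∩ Jonas ∩ Oona: 14:15-14:45.
The first common window of at least 30 minutes is 14:15-14:45, so the earliest start is 14:15.

14:15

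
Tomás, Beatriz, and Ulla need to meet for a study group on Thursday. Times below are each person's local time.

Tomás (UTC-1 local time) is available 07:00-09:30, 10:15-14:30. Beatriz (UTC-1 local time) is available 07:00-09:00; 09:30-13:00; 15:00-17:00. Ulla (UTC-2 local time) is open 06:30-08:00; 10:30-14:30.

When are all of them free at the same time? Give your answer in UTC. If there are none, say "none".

Tomás in UTC: 08:00-10:30, 11:15-15:30 (add 1h to convert from UTC-1).
Beatriz in UTC: 08:00-10:00, 10:30-14:00, 16:00-18:00 (add 1h to convert from UTC-1).
Ulla in UTC: 08:30-10:00, 12:30-16:30 (add 2h to convert from UTC-2).
Tomás ∩ Beatriz: 08:00-10:00, 11:15-14:00.
Tomás ∩ Beatriz ∩ Ulla: 08:30-10:00, 12:30-14:00.

08:30-10:00, 12:30-14:00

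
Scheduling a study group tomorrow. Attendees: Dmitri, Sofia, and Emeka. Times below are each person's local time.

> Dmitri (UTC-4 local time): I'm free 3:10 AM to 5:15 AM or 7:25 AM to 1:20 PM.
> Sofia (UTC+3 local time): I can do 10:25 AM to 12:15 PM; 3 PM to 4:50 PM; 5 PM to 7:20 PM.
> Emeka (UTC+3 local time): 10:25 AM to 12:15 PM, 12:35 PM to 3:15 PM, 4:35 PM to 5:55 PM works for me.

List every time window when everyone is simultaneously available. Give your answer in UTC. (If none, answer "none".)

07:25-09:15, 12:00-12:15, 13:35-13:50, 14:00-14:55

Dmitri in UTC: 07:10-09:15, 11:25-17:20 (add 4h to convert from UTC-4).
Sofia in UTC: 07:25-09:15, 12:00-13:50, 14:00-16:20 (subtract 3h to convert from UTC+3).
Emeka in UTC: 07:25-09:15, 09:35-12:15, 13:35-14:55 (subtract 3h to convert from UTC+3).
Dmitri ∩ Sofia: 07:25-09:15, 12:00-13:50, 14:00-16:20.
Dmitri ∩ Sofia ∩ Emeka: 07:25-09:15, 12:00-12:15, 13:35-13:50, 14:00-14:55.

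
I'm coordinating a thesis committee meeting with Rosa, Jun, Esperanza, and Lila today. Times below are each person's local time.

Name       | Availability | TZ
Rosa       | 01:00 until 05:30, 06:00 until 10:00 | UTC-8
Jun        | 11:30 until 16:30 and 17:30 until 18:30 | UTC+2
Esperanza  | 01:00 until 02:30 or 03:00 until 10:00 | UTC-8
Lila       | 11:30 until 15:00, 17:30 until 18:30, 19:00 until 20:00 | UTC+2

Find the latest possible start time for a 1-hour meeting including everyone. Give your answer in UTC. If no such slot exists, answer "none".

15:30

Rosa in UTC: 09:00-13:30, 14:00-18:00 (add 8h to convert from UTC-8).
Jun in UTC: 09:30-14:30, 15:30-16:30 (subtract 2h to convert from UTC+2).
Esperanza in UTC: 09:00-10:30, 11:00-18:00 (add 8h to convert from UTC-8).
Lila in UTC: 09:30-13:00, 15:30-16:30, 17:00-18:00 (subtract 2h to convert from UTC+2).
Rosa ∩ Jun: 09:30-13:30, 14:00-14:30, 15:30-16:30.
Rosa ∩ Jun ∩ Esperanza: 09:30-10:30, 11:00-13:30, 14:00-14:30, 15:30-16:30.
Rosa ∩ Jun ∩ Esperanza ∩ Lila: 09:30-10:30, 11:00-13:00, 15:30-16:30.
The last common window of at least 60 minutes is 15:30-16:30; a 60-minute meeting can start as late as 15:30 and still end by 16:30.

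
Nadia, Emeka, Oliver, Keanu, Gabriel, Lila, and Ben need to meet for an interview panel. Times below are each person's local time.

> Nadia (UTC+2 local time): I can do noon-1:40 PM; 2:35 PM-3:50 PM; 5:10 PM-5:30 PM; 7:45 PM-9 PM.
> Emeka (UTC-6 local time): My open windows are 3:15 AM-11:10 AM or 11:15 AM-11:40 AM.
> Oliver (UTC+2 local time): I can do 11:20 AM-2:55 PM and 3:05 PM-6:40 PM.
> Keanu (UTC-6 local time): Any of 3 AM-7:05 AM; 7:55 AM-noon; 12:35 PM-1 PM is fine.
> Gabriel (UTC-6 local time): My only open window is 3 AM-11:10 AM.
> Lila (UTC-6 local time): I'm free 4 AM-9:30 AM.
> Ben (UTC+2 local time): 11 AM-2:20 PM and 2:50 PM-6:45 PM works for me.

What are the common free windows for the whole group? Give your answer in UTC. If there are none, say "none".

10:00-11:40, 12:50-12:55, 15:10-15:30

Nadia in UTC: 10:00-11:40, 12:35-13:50, 15:10-15:30, 17:45-19:00 (subtract 2h to convert from UTC+2).
Emeka in UTC: 09:15-17:10, 17:15-17:40 (add 6h to convert from UTC-6).
Oliver in UTC: 09:20-12:55, 13:05-16:40 (subtract 2h to convert from UTC+2).
Keanu in UTC: 09:00-13:05, 13:55-18:00, 18:35-19:00 (add 6h to convert from UTC-6).
Gabriel in UTC: 09:00-17:10 (add 6h to convert from UTC-6).
Lila in UTC: 10:00-15:30 (add 6h to convert from UTC-6).
Ben in UTC: 09:00-12:20, 12:50-16:45 (subtract 2h to convert from UTC+2).
Nadia ∩ Emeka: 10:00-11:40, 12:35-13:50, 15:10-15:30.
Nadia ∩ Emeka ∩ Oliver: 10:00-11:40, 12:35-12:55, 13:05-13:50, 15:10-15:30.
Nadia ∩ Emeka ∩ Oliver ∩ Keanu: 10:00-11:40, 12:35-12:55, 15:10-15:30.
Nadia ∩ Emeka ∩ Oliver ∩ Keanu ∩ Gabriel: 10:00-11:40, 12:35-12:55, 15:10-15:30.
Nadia ∩ Emeka ∩ Oliver ∩ Keanu ∩ Gabriel ∩ Lila: 10:00-11:40, 12:35-12:55, 15:10-15:30.
Nadia ∩ Emeka ∩ Oliver ∩ Keanu ∩ Gabriel ∩ Lila ∩ Ben: 10:00-11:40, 12:50-12:55, 15:10-15:30.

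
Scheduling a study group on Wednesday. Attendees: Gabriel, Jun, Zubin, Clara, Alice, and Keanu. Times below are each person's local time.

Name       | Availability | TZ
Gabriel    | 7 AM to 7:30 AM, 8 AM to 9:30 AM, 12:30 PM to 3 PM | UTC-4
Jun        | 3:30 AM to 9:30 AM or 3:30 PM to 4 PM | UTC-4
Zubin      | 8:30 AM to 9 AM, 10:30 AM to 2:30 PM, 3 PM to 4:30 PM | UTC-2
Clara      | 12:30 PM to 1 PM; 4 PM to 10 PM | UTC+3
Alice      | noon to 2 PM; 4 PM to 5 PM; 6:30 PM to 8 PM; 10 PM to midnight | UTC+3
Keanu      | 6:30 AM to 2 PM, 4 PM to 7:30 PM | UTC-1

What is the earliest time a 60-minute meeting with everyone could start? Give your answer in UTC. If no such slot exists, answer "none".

none

Gabriel in UTC: 11:00-11:30, 12:00-13:30, 16:30-19:00 (add 4h to convert from UTC-4).
Jun in UTC: 07:30-13:30, 19:30-20:00 (add 4h to convert from UTC-4).
Zubin in UTC: 10:30-11:00, 12:30-16:30, 17:00-18:30 (add 2h to convert from UTC-2).
Clara in UTC: 09:30-10:00, 13:00-19:00 (subtract 3h to convert from UTC+3).
Alice in UTC: 09:00-11:00, 13:00-14:00, 15:30-17:00, 19:00-21:00 (subtract 3h to convert from UTC+3).
Keanu in UTC: 07:30-15:00, 17:00-20:30 (add 1h to convert from UTC-1).
Gabriel ∩ Jun: 11:00-11:30, 12:00-13:30.
Gabriel ∩ Jun ∩ Zubin: 12:30-13:30.
Gabriel ∩ Jun ∩ Zubin ∩ Clara: 13:00-13:30.
Gabriel ∩ Jun ∩ Zubin ∩ Clara ∩ Alice: 13:00-13:30.
Gabriel ∩ Jun ∩ Zubin ∩ Clara ∩ Alice ∩ Keanu: 13:00-13:30.
Those are the intersection windows.
No common window is at least 60 minutes long.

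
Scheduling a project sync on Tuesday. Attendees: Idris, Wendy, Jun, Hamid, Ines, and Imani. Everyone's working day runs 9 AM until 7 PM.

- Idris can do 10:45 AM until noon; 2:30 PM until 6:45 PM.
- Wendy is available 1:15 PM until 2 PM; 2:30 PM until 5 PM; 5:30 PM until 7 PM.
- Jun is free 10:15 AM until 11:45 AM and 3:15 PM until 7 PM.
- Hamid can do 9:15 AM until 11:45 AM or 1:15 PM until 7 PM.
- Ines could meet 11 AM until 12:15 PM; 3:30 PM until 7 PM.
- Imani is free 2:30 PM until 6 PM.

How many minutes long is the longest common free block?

90

Idris ∩ Wendy: 14:30-17:00, 17:30-18:45.
Idris ∩ Wendy ∩ Jun: 15:15-17:00, 17:30-18:45.
Idris ∩ Wendy ∩ Jun ∩ Hamid: 15:15-17:00, 17:30-18:45.
Idris ∩ Wendy ∩ Jun ∩ Hamid ∩ Ines: 15:30-17:00, 17:30-18:45.
Idris ∩ Wendy ∩ Jun ∩ Hamid ∩ Ines ∩ Imani: 15:30-17:00, 17:30-18:00.
Those are the intersection windows.
The longest is 15:30-17:00 at 90 minutes.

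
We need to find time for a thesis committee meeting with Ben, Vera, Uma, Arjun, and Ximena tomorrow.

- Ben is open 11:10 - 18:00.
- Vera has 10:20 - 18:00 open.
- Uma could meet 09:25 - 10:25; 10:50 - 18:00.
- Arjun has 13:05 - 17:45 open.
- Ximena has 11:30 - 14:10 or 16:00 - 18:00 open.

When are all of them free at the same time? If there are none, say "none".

Ben ∩ Vera: 11:10-18:00.
Ben ∩ Vera ∩ Uma: 11:10-18:00.
Ben ∩ Vera ∩ Uma ∩ Arjun: 13:05-17:45.
Ben ∩ Vera ∩ Uma ∩ Arjun ∩ Ximena: 13:05-14:10, 16:00-17:45.
So the common availability across everyone is 13:05-14:10, 16:00-17:45.

13:05-14:10, 16:00-17:45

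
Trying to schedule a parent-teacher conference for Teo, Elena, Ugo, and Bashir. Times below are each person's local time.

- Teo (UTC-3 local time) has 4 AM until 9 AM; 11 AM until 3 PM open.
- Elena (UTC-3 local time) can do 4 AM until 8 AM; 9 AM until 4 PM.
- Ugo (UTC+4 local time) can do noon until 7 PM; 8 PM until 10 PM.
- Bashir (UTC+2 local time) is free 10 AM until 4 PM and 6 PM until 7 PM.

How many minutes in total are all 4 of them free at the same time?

Teo in UTC: 07:00-12:00, 14:00-18:00 (add 3h to convert from UTC-3).
Elena in UTC: 07:00-11:00, 12:00-19:00 (add 3h to convert from UTC-3).
Ugo in UTC: 08:00-15:00, 16:00-18:00 (subtract 4h to convert from UTC+4).
Bashir in UTC: 08:00-14:00, 16:00-17:00 (subtract 2h to convert from UTC+2).
Teo ∩ Elena: 07:00-11:00, 14:00-18:00.
Teo ∩ Elena ∩ Ugo: 08:00-11:00, 14:00-15:00, 16:00-18:00.
Teo ∩ Elena ∩ Ugo ∩ Bashir: 08:00-11:00, 16:00-17:00.
Summing the common windows: 180 + 60 = 240 minutes.

240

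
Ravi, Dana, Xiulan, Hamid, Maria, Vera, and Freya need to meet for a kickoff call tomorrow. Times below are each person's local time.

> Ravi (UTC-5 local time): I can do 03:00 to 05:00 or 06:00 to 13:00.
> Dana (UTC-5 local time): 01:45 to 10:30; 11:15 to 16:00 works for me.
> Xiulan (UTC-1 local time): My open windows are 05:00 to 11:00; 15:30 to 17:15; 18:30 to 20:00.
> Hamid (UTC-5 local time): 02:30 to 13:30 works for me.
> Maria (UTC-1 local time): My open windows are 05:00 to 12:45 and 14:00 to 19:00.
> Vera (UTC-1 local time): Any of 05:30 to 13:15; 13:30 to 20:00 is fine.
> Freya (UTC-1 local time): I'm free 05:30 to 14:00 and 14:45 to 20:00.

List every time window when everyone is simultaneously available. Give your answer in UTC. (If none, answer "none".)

Ravi in UTC: 08:00-10:00, 11:00-18:00 (add 5h to convert from UTC-5).
Dana in UTC: 06:45-15:30, 16:15-21:00 (add 5h to convert from UTC-5).
Xiulan in UTC: 06:00-12:00, 16:30-18:15, 19:30-21:00 (add 1h to convert from UTC-1).
Hamid in UTC: 07:30-18:30 (add 5h to convert from UTC-5).
Maria in UTC: 06:00-13:45, 15:00-20:00 (add 1h to convert from UTC-1).
Vera in UTC: 06:30-14:15, 14:30-21:00 (add 1h to convert from UTC-1).
Freya in UTC: 06:30-15:00, 15:45-21:00 (add 1h to convert from UTC-1).
Ravi ∩ Dana: 08:00-10:00, 11:00-15:30, 16:15-18:00.
Ravi ∩ Dana ∩ Xiulan: 08:00-10:00, 11:00-12:00, 16:30-18:00.
Ravi ∩ Dana ∩ Xiulan ∩ Hamid: 08:00-10:00, 11:00-12:00, 16:30-18:00.
Ravi ∩ Dana ∩ Xiulan ∩ Hamid ∩ Maria: 08:00-10:00, 11:00-12:00, 16:30-18:00.
Ravi ∩ Dana ∩ Xiulan ∩ Hamid ∩ Maria ∩ Vera: 08:00-10:00, 11:00-12:00, 16:30-18:00.
Ravi ∩ Dana ∩ Xiulan ∩ Hamid ∩ Maria ∩ Vera ∩ Freya: 08:00-10:00, 11:00-12:00, 16:30-18:00.

08:00-10:00, 11:00-12:00, 16:30-18:00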